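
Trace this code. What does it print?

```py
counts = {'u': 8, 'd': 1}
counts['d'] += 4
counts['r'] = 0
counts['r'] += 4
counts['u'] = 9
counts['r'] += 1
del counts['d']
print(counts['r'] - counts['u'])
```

-4

counts['d'] = 1+4 = 5 → {'u': 8, 'd': 5}
counts['r'] = 0 → {'u': 8, 'd': 5, 'r': 0}
counts['r'] = 0+4 = 4 → {'u': 8, 'd': 5, 'r': 4}
counts['u'] = 9 → {'u': 9, 'd': 5, 'r': 4}
counts['r'] = 4+1 = 5 → {'u': 9, 'd': 5, 'r': 5}
del 'd' → {'u': 9, 'r': 5}
counts['r']-counts['u'] = 5-9 = -4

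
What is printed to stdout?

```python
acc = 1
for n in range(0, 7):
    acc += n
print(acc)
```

n=0: acc = 1+0 = 1
n=1: acc = 1+1 = 2
n=2: acc = 2+2 = 4
n=3: acc = 4+3 = 7
n=4: acc = 7+4 = 11
n=5: acc = 11+5 = 16
n=6: acc = 16+6 = 22

22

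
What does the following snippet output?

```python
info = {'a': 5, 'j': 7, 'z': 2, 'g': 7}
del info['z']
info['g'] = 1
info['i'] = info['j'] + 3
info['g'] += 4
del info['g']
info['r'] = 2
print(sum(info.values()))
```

del 'z' → {'a': 5, 'j': 7, 'g': 7}
info['g'] = 1 → {'a': 5, 'j': 7, 'g': 1}
info['i'] = info['j']+3 = 10 → {'a': 5, 'j': 7, 'g': 1, 'i': 10}
info['g'] = 1+4 = 5 → {'a': 5, 'j': 7, 'g': 5, 'i': 10}
del 'g' → {'a': 5, 'j': 7, 'i': 10}
info['r'] = 2 → {'a': 5, 'j': 7, 'i': 10, 'r': 2}
sum of values = 24

24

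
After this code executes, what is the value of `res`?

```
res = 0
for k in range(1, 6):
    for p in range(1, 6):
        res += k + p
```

k=1,p=1: res = 0+2 = 2
k=1,p=2: res = 2+3 = 5
k=1,p=3: res = 5+4 = 9
k=1,p=4: res = 9+5 = 14
k=1,p=5: res = 14+6 = 20
k=2,p=1: res = 20+3 = 23
k=2,p=2: res = 23+4 = 27
k=2,p=3: res = 27+5 = 32
k=2,p=4: res = 32+6 = 38
k=2,p=5: res = 38+7 = 45
k=3,p=1: res = 45+4 = 49
k=3,p=2: res = 49+5 = 54
k=3,p=3: res = 54+6 = 60
k=3,p=4: res = 60+7 = 67
k=3,p=5: res = 67+8 = 75
k=4,p=1: res = 75+5 = 80
k=4,p=2: res = 80+6 = 86
k=4,p=3: res = 86+7 = 93
k=4,p=4: res = 93+8 = 101
k=4,p=5: res = 101+9 = 110
k=5,p=1: res = 110+6 = 116
k=5,p=2: res = 116+7 = 123
k=5,p=3: res = 123+8 = 131
k=5,p=4: res = 131+9 = 140
k=5,p=5: res = 140+10 = 150

150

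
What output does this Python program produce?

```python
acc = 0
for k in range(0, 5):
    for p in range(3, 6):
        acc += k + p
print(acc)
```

k=0,p=3: acc = 0+3 = 3
k=0,p=4: acc = 3+4 = 7
k=0,p=5: acc = 7+5 = 12
k=1,p=3: acc = 12+4 = 16
k=1,p=4: acc = 16+5 = 21
k=1,p=5: acc = 21+6 = 27
k=2,p=3: acc = 27+5 = 32
k=2,p=4: acc = 32+6 = 38
k=2,p=5: acc = 38+7 = 45
k=3,p=3: acc = 45+6 = 51
k=3,p=4: acc = 51+7 = 58
k=3,p=5: acc = 58+8 = 66
k=4,p=3: acc = 66+7 = 73
k=4,p=4: acc = 73+8 = 81
k=4,p=5: acc = 81+9 = 90

90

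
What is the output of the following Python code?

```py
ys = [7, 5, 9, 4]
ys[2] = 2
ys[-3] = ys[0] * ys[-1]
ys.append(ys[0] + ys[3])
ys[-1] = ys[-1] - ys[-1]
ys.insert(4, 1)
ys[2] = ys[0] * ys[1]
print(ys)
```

ys[2] = 2 → [7, 5, 2, 4]
ys[-3] = ys[0]*ys[-1] = 7*4 = 28 → [7, 28, 2, 4]
append ys[0]+ys[3] = 7+4 = 11 → [7, 28, 2, 4, 11]
ys[-1] = ys[-1]-ys[-1] = 11-11 = 0 → [7, 28, 2, 4, 0]
insert 1 at 4 → [7, 28, 2, 4, 1, 0]
ys[2] = ys[0]*ys[1] = 7*28 = 196 → [7, 28, 196, 4, 1, 0]

[7, 28, 196, 4, 1, 0]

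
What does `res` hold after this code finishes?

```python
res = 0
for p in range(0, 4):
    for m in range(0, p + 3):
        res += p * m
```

p=0,m=0: res = 0+0 = 0
p=0,m=1: res = 0+0 = 0
p=0,m=2: res = 0+0 = 0
p=1,m=0: res = 0+0 = 0
p=1,m=1: res = 0+1 = 1
p=1,m=2: res = 1+2 = 3
p=1,m=3: res = 3+3 = 6
p=2,m=0: res = 6+0 = 6
p=2,m=1: res = 6+2 = 8
p=2,m=2: res = 8+4 = 12
p=2,m=3: res = 12+6 = 18
p=2,m=4: res = 18+8 = 26
p=3,m=0: res = 26+0 = 26
p=3,m=1: res = 26+3 = 29
p=3,m=2: res = 29+6 = 35
p=3,m=3: res = 35+9 = 44
p=3,m=4: res = 44+12 = 56
p=3,m=5: res = 56+15 = 71

71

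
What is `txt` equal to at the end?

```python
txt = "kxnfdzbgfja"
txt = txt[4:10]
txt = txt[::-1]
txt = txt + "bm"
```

'jfgbzdbm'

slice [4:10] → 'dzbgfj'
reverse → 'jfgbzd'
+ 'bm' → 'jfgbzdbm'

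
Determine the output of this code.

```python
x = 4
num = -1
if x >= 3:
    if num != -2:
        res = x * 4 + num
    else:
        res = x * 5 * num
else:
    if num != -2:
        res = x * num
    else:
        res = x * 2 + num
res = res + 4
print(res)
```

x=4, num=-1
x >= 3 is True; num != -2 is True
→ res = x * 4 + num = 15
res = 15+4 = 19

19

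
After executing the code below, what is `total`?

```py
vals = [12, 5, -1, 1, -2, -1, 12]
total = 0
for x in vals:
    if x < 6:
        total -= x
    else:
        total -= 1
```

-4

x=12: not <6, total = 0-1 = -1
x=5: <6, total = (-1)-5 = -6
x=-1: <6, total = (-6)-(-1) = -5
x=1: <6, total = (-5)-1 = -6
x=-2: <6, total = (-6)-(-2) = -4
x=-1: <6, total = (-4)-(-1) = -3
x=12: not <6, total = (-3)-1 = -4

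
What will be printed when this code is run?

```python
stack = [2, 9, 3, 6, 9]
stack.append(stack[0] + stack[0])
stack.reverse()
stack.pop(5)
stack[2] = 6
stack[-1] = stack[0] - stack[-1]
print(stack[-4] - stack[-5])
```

5

append stack[0]+stack[0] = 2+2 = 4 → [2, 9, 3, 6, 9, 4]
reverse → [4, 9, 6, 3, 9, 2]
pop(5) removes 2 → [4, 9, 6, 3, 9]
stack[2] = 6 → [4, 9, 6, 3, 9]
stack[-1] = stack[0]-stack[-1] = 4-9 = -5 → [4, 9, 6, 3, -5]
stack[-4]-stack[-5] = 9-4 = 5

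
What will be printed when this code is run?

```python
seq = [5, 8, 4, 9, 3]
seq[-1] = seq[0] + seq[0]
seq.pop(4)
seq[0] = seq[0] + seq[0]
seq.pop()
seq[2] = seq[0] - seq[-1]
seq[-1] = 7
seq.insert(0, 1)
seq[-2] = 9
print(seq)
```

seq[-1] = seq[0]+seq[0] = 5+5 = 10 → [5, 8, 4, 9, 10]
pop(4) removes 10 → [5, 8, 4, 9]
seq[0] = seq[0]+seq[0] = 5+5 = 10 → [10, 8, 4, 9]
pop() removes 9 → [10, 8, 4]
seq[2] = seq[0]-seq[-1] = 10-4 = 6 → [10, 8, 6]
seq[-1] = 7 → [10, 8, 7]
insert 1 at 0 → [1, 10, 8, 7]
seq[-2] = 9 → [1, 10, 9, 7]

[1, 10, 9, 7]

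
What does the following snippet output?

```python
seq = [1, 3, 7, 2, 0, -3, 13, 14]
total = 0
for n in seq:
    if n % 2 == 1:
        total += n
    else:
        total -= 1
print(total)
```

n=1: odd, total = 0+1 = 1
n=3: odd, total = 1+3 = 4
n=7: odd, total = 4+7 = 11
n=2: not odd, total = 11-1 = 10
n=0: not odd, total = 10-1 = 9
n=-3: odd, total = 9+(-3) = 6
n=13: odd, total = 6+13 = 19
n=14: not odd, total = 19-1 = 18

18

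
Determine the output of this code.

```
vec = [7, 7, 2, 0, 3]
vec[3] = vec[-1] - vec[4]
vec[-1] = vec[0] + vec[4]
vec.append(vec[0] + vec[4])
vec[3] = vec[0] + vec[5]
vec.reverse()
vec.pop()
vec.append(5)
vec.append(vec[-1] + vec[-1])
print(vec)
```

vec[3] = vec[-1]-vec[4] = 3-3 = 0 → [7, 7, 2, 0, 3]
vec[-1] = vec[0]+vec[4] = 7+3 = 10 → [7, 7, 2, 0, 10]
append vec[0]+vec[4] = 7+10 = 17 → [7, 7, 2, 0, 10, 17]
vec[3] = vec[0]+vec[5] = 7+17 = 24 → [7, 7, 2, 24, 10, 17]
reverse → [17, 10, 24, 2, 7, 7]
pop() removes 7 → [17, 10, 24, 2, 7]
append 5 → [17, 10, 24, 2, 7, 5]
append vec[-1]+vec[-1] = 5+5 = 10 → [17, 10, 24, 2, 7, 5, 10]

[17, 10, 24, 2, 7, 5, 10]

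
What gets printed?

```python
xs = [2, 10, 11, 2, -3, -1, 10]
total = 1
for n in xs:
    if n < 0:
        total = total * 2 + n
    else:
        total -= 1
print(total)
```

-20

n=2: not <0, total = 1-1 = 0
n=10: not <0, total = 0-1 = -1
n=11: not <0, total = (-1)-1 = -2
n=2: not <0, total = (-2)-1 = -3
n=-3: <0, total = (-3)*2+(-3) = -9
n=-1: <0, total = (-9)*2+(-1) = -19
n=10: not <0, total = (-19)-1 = -20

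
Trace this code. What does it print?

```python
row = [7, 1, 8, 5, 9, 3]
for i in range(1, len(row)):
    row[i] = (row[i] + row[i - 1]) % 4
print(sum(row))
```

11

i=1: row[1] = (1+7)%4 = 0 → [7, 0, 8, 5, 9, 3]
i=2: row[2] = (8+0)%4 = 0 → [7, 0, 0, 5, 9, 3]
i=3: row[3] = (5+0)%4 = 1 → [7, 0, 0, 1, 9, 3]
i=4: row[4] = (9+1)%4 = 2 → [7, 0, 0, 1, 2, 3]
i=5: row[5] = (3+2)%4 = 1 → [7, 0, 0, 1, 2, 1]
sum = 11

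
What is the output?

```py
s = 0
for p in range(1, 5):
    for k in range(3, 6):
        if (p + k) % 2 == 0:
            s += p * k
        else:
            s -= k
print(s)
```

p=1,k=3: even sum, s = 0+3 = 3
p=1,k=4: odd sum, s = 3-4 = -1
p=1,k=5: even sum, s = (-1)+5 = 4
p=2,k=3: odd sum, s = 4-3 = 1
p=2,k=4: even sum, s = 1+8 = 9
p=2,k=5: odd sum, s = 9-5 = 4
p=3,k=3: even sum, s = 4+9 = 13
p=3,k=4: odd sum, s = 13-4 = 9
p=3,k=5: even sum, s = 9+15 = 24
p=4,k=3: odd sum, s = 24-3 = 21
p=4,k=4: even sum, s = 21+16 = 37
p=4,k=5: odd sum, s = 37-5 = 32

32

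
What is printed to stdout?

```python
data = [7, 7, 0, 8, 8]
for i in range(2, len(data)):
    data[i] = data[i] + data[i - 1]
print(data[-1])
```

23

i=2: data[2] = 0+7 = 7 → [7, 7, 7, 8, 8]
i=3: data[3] = 8+7 = 15 → [7, 7, 7, 15, 8]
i=4: data[4] = 8+15 = 23 → [7, 7, 7, 15, 23]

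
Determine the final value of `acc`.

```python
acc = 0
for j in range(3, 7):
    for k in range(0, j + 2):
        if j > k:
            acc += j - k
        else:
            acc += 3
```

j=3,k=0: 3>0, acc = 0+3 = 3
j=3,k=1: 3>1, acc = 3+2 = 5
j=3,k=2: 3>2, acc = 5+1 = 6
j=3,k=3: not 3>3, acc = 6+3 = 9
j=3,k=4: not 3>4, acc = 9+3 = 12
j=4,k=0: 4>0, acc = 12+4 = 16
j=4,k=1: 4>1, acc = 16+3 = 19
j=4,k=2: 4>2, acc = 19+2 = 21
j=4,k=3: 4>3, acc = 21+1 = 22
j=4,k=4: not 4>4, acc = 22+3 = 25
j=4,k=5: not 4>5, acc = 25+3 = 28
j=5,k=0: 5>0, acc = 28+5 = 33
j=5,k=1: 5>1, acc = 33+4 = 37
j=5,k=2: 5>2, acc = 37+3 = 40
j=5,k=3: 5>3, acc = 40+2 = 42
j=5,k=4: 5>4, acc = 42+1 = 43
j=5,k=5: not 5>5, acc = 43+3 = 46
j=5,k=6: not 5>6, acc = 46+3 = 49
j=6,k=0: 6>0, acc = 49+6 = 55
j=6,k=1: 6>1, acc = 55+5 = 60
j=6,k=2: 6>2, acc = 60+4 = 64
j=6,k=3: 6>3, acc = 64+3 = 67
j=6,k=4: 6>4, acc = 67+2 = 69
j=6,k=5: 6>5, acc = 69+1 = 70
j=6,k=6: not 6>6, acc = 70+3 = 73
j=6,k=7: not 6>7, acc = 73+3 = 76

76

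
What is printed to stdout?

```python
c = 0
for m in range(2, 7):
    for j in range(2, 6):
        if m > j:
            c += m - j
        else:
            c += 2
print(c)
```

40

m=2,j=2: not 2>2, c = 0+2 = 2
m=2,j=3: not 2>3, c = 2+2 = 4
m=2,j=4: not 2>4, c = 4+2 = 6
m=2,j=5: not 2>5, c = 6+2 = 8
m=3,j=2: 3>2, c = 8+1 = 9
m=3,j=3: not 3>3, c = 9+2 = 11
m=3,j=4: not 3>4, c = 11+2 = 13
m=3,j=5: not 3>5, c = 13+2 = 15
m=4,j=2: 4>2, c = 15+2 = 17
m=4,j=3: 4>3, c = 17+1 = 18
m=4,j=4: not 4>4, c = 18+2 = 20
m=4,j=5: not 4>5, c = 20+2 = 22
m=5,j=2: 5>2, c = 22+3 = 25
m=5,j=3: 5>3, c = 25+2 = 27
m=5,j=4: 5>4, c = 27+1 = 28
m=5,j=5: not 5>5, c = 28+2 = 30
m=6,j=2: 6>2, c = 30+4 = 34
m=6,j=3: 6>3, c = 34+3 = 37
m=6,j=4: 6>4, c = 37+2 = 39
m=6,j=5: 6>5, c = 39+1 = 40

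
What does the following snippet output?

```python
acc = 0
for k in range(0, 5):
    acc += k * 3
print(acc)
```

k=0: acc = 0+0*3 = 0
k=1: acc = 0+1*3 = 3
k=2: acc = 3+2*3 = 9
k=3: acc = 9+3*3 = 18
k=4: acc = 18+4*3 = 30

30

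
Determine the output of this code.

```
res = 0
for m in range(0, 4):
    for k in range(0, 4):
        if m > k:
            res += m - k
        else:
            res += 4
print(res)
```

50

m=0,k=0: not 0>0, res = 0+4 = 4
m=0,k=1: not 0>1, res = 4+4 = 8
m=0,k=2: not 0>2, res = 8+4 = 12
m=0,k=3: not 0>3, res = 12+4 = 16
m=1,k=0: 1>0, res = 16+1 = 17
m=1,k=1: not 1>1, res = 17+4 = 21
m=1,k=2: not 1>2, res = 21+4 = 25
m=1,k=3: not 1>3, res = 25+4 = 29
m=2,k=0: 2>0, res = 29+2 = 31
m=2,k=1: 2>1, res = 31+1 = 32
m=2,k=2: not 2>2, res = 32+4 = 36
m=2,k=3: not 2>3, res = 36+4 = 40
m=3,k=0: 3>0, res = 40+3 = 43
m=3,k=1: 3>1, res = 43+2 = 45
m=3,k=2: 3>2, res = 45+1 = 46
m=3,k=3: not 3>3, res = 46+4 = 50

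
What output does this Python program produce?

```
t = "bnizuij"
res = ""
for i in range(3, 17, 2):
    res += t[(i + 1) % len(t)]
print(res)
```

i=3: add t[4]='u' → 'u'
i=5: add t[6]='j' → 'uj'
i=7: add t[1]='n' → 'ujn'
i=9: add t[3]='z' → 'ujnz'
i=11: add t[5]='i' → 'ujnzi'
i=13: add t[0]='b' → 'ujnzib'
i=15: add t[2]='i' → 'ujnzibi'

ujnzibi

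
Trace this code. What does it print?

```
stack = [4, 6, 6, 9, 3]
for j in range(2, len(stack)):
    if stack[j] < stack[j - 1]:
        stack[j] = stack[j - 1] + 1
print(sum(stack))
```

j=2: 6>=6, unchanged → [4, 6, 6, 9, 3]
j=3: 9>=6, unchanged → [4, 6, 6, 9, 3]
j=4: 3<9, stack[4] = 9+1 = 10 → [4, 6, 6, 9, 10]
sum = 35

35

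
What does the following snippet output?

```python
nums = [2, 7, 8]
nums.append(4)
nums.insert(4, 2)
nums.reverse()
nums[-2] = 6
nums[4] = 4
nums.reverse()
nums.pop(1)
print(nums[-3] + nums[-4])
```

append 4 → [2, 7, 8, 4]
insert 2 at 4 → [2, 7, 8, 4, 2]
reverse → [2, 4, 8, 7, 2]
nums[-2] = 6 → [2, 4, 8, 6, 2]
nums[4] = 4 → [2, 4, 8, 6, 4]
reverse → [4, 6, 8, 4, 2]
pop(1) removes 6 → [4, 8, 4, 2]
nums[-3]+nums[-4] = 8+4 = 12

12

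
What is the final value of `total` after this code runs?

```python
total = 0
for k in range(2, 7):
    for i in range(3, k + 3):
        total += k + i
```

k=2,i=3: total = 0+5 = 5
k=2,i=4: total = 5+6 = 11
k=3,i=3: total = 11+6 = 17
k=3,i=4: total = 17+7 = 24
k=3,i=5: total = 24+8 = 32
k=4,i=3: total = 32+7 = 39
k=4,i=4: total = 39+8 = 47
k=4,i=5: total = 47+9 = 56
k=4,i=6: total = 56+10 = 66
k=5,i=3: total = 66+8 = 74
k=5,i=4: total = 74+9 = 83
k=5,i=5: total = 83+10 = 93
k=5,i=6: total = 93+11 = 104
k=5,i=7: total = 104+12 = 116
k=6,i=3: total = 116+9 = 125
k=6,i=4: total = 125+10 = 135
k=6,i=5: total = 135+11 = 146
k=6,i=6: total = 146+12 = 158
k=6,i=7: total = 158+13 = 171
k=6,i=8: total = 171+14 = 185

185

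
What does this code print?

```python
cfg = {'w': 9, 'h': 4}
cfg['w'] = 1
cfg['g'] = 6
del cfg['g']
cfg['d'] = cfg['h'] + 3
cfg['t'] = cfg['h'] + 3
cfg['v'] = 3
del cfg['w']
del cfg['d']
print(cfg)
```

cfg['w'] = 1 → {'w': 1, 'h': 4}
cfg['g'] = 6 → {'w': 1, 'h': 4, 'g': 6}
del 'g' → {'w': 1, 'h': 4}
cfg['d'] = cfg['h']+3 = 7 → {'w': 1, 'h': 4, 'd': 7}
cfg['t'] = cfg['h']+3 = 7 → {'w': 1, 'h': 4, 'd': 7, 't': 7}
cfg['v'] = 3 → {'w': 1, 'h': 4, 'd': 7, 't': 7, 'v': 3}
del 'w' → {'h': 4, 'd': 7, 't': 7, 'v': 3}
del 'd' → {'h': 4, 't': 7, 'v': 3}

{'h': 4, 't': 7, 'v': 3}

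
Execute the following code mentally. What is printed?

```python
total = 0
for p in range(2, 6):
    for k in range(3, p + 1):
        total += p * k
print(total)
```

p=3,k=3: total = 0+9 = 9
p=4,k=3: total = 9+12 = 21
p=4,k=4: total = 21+16 = 37
p=5,k=3: total = 37+15 = 52
p=5,k=4: total = 52+20 = 72
p=5,k=5: total = 72+25 = 97

97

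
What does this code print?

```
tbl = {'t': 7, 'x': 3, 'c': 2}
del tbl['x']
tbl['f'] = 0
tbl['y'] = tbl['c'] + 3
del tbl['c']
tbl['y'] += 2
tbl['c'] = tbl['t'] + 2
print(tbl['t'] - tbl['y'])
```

0

del 'x' → {'t': 7, 'c': 2}
tbl['f'] = 0 → {'t': 7, 'c': 2, 'f': 0}
tbl['y'] = tbl['c']+3 = 5 → {'t': 7, 'c': 2, 'f': 0, 'y': 5}
del 'c' → {'t': 7, 'f': 0, 'y': 5}
tbl['y'] = 5+2 = 7 → {'t': 7, 'f': 0, 'y': 7}
tbl['c'] = tbl['t']+2 = 9 → {'t': 7, 'f': 0, 'y': 7, 'c': 9}
tbl['t']-tbl['y'] = 7-7 = 0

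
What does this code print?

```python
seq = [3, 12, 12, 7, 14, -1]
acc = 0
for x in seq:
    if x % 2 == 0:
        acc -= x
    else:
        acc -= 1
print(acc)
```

-41

x=3: not even, acc = 0-1 = -1
x=12: even, acc = (-1)-12 = -13
x=12: even, acc = (-13)-12 = -25
x=7: not even, acc = (-25)-1 = -26
x=14: even, acc = (-26)-14 = -40
x=-1: not even, acc = (-40)-1 = -41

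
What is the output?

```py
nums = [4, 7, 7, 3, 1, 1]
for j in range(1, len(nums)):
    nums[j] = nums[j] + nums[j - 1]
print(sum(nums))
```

j=1: nums[1] = 7+4 = 11 → [4, 11, 7, 3, 1, 1]
j=2: nums[2] = 7+11 = 18 → [4, 11, 18, 3, 1, 1]
j=3: nums[3] = 3+18 = 21 → [4, 11, 18, 21, 1, 1]
j=4: nums[4] = 1+21 = 22 → [4, 11, 18, 21, 22, 1]
j=5: nums[5] = 1+22 = 23 → [4, 11, 18, 21, 22, 23]
sum = 99

99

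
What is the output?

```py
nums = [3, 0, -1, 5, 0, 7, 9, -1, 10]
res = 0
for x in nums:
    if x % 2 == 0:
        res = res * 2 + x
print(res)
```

10

x=3: not even
x=0: even, res = 0*2+0 = 0
x=-1: not even
x=5: not even
x=0: even, res = 0*2+0 = 0
x=7: not even
x=9: not even
x=-1: not even
x=10: even, res = 0*2+10 = 10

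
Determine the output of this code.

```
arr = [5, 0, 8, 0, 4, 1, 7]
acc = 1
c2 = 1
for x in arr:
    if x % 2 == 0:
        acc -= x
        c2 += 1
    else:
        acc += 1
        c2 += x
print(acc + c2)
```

10

x=5: not even, acc = 1+1 = 2; c2=6
x=0: even, acc = 2-0 = 2; c2=7
x=8: even, acc = 2-8 = -6; c2=8
x=0: even, acc = (-6)-0 = -6; c2=9
x=4: even, acc = (-6)-4 = -10; c2=10
x=1: not even, acc = (-10)+1 = -9; c2=11
x=7: not even, acc = (-9)+1 = -8; c2=18
acc+c2 = (-8)+18 = 10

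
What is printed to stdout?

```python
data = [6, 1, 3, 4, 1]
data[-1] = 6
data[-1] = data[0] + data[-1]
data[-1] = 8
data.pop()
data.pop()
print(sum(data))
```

10

data[-1] = 6 → [6, 1, 3, 4, 6]
data[-1] = data[0]+data[-1] = 6+6 = 12 → [6, 1, 3, 4, 12]
data[-1] = 8 → [6, 1, 3, 4, 8]
pop() removes 8 → [6, 1, 3, 4]
pop() removes 4 → [6, 1, 3]
sum = 10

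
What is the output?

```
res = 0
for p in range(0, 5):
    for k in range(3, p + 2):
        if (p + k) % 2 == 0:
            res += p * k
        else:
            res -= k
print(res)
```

p=2,k=3: odd sum, res = 0-3 = -3
p=3,k=3: even sum, res = (-3)+9 = 6
p=3,k=4: odd sum, res = 6-4 = 2
p=4,k=3: odd sum, res = 2-3 = -1
p=4,k=4: even sum, res = (-1)+16 = 15
p=4,k=5: odd sum, res = 15-5 = 10

10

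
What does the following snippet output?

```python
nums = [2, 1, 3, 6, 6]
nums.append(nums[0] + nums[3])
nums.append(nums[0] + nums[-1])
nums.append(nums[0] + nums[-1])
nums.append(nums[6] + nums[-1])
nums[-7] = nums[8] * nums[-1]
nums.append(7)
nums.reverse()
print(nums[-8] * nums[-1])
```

24

append nums[0]+nums[3] = 2+6 = 8 → [2, 1, 3, 6, 6, 8]
append nums[0]+nums[-1] = 2+8 = 10 → [2, 1, 3, 6, 6, 8, 10]
append nums[0]+nums[-1] = 2+10 = 12 → [2, 1, 3, 6, 6, 8, 10, 12]
append nums[6]+nums[-1] = 10+12 = 22 → [2, 1, 3, 6, 6, 8, 10, 12, 22]
nums[-7] = nums[8]*nums[-1] = 22*22 = 484 → [2, 1, 484, 6, 6, 8, 10, 12, 22]
append 7 → [2, 1, 484, 6, 6, 8, 10, 12, 22, 7]
reverse → [7, 22, 12, 10, 8, 6, 6, 484, 1, 2]
nums[-8]*nums[-1] = 12*2 = 24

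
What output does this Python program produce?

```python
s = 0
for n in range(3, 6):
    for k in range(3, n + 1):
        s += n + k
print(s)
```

n=3,k=3: s = 0+6 = 6
n=4,k=3: s = 6+7 = 13
n=4,k=4: s = 13+8 = 21
n=5,k=3: s = 21+8 = 29
n=5,k=4: s = 29+9 = 38
n=5,k=5: s = 38+10 = 48

48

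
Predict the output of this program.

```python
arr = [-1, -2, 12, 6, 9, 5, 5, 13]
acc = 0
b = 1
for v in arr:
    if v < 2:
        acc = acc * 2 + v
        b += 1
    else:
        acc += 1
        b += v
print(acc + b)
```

v=-1: <2, acc = 0*2+(-1) = -1; b=2
v=-2: <2, acc = (-1)*2+(-2) = -4; b=3
v=12: not <2, acc = (-4)+1 = -3; b=15
v=6: not <2, acc = (-3)+1 = -2; b=21
v=9: not <2, acc = (-2)+1 = -1; b=30
v=5: not <2, acc = (-1)+1 = 0; b=35
v=5: not <2, acc = 0+1 = 1; b=40
v=13: not <2, acc = 1+1 = 2; b=53
acc+b = 2+53 = 55

55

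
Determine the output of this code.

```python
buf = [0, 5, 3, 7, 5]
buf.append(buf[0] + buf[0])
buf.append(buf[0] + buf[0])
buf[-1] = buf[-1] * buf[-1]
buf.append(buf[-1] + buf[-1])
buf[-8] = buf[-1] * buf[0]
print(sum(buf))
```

append buf[0]+buf[0] = 0+0 = 0 → [0, 5, 3, 7, 5, 0]
append buf[0]+buf[0] = 0+0 = 0 → [0, 5, 3, 7, 5, 0, 0]
buf[-1] = buf[-1]*buf[-1] = 0*0 = 0 → [0, 5, 3, 7, 5, 0, 0]
append buf[-1]+buf[-1] = 0+0 = 0 → [0, 5, 3, 7, 5, 0, 0, 0]
buf[-8] = buf[-1]*buf[0] = 0*0 = 0 → [0, 5, 3, 7, 5, 0, 0, 0]
sum = 20

20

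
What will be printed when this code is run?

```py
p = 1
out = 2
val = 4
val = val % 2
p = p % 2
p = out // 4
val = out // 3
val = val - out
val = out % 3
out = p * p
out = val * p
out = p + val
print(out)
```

2

val = 4%2 = 0
p = 1%2 = 1
p = 2//4 = 0
val = 2//3 = 0
val = 0-2 = -2
val = 2%3 = 2
out = 0*0 = 0
out = 2*0 = 0
out = 0+2 = 2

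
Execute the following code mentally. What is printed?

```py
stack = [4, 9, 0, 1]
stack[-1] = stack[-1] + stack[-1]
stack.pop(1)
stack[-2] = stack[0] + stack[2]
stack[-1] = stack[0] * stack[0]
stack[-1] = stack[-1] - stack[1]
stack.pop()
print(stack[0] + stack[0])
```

8

stack[-1] = stack[-1]+stack[-1] = 1+1 = 2 → [4, 9, 0, 2]
pop(1) removes 9 → [4, 0, 2]
stack[-2] = stack[0]+stack[2] = 4+2 = 6 → [4, 6, 2]
stack[-1] = stack[0]*stack[0] = 4*4 = 16 → [4, 6, 16]
stack[-1] = stack[-1]-stack[1] = 16-6 = 10 → [4, 6, 10]
pop() removes 10 → [4, 6]
stack[0]+stack[0] = 4+4 = 8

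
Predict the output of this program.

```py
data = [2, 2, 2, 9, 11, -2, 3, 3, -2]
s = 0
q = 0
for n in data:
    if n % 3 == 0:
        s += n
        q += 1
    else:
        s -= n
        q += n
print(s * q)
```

32

n=2: not %3==0, s = 0-2 = -2; q=2
n=2: not %3==0, s = (-2)-2 = -4; q=4
n=2: not %3==0, s = (-4)-2 = -6; q=6
n=9: %3==0, s = (-6)+9 = 3; q=7
n=11: not %3==0, s = 3-11 = -8; q=18
n=-2: not %3==0, s = (-8)-(-2) = -6; q=16
n=3: %3==0, s = (-6)+3 = -3; q=17
n=3: %3==0, s = (-3)+3 = 0; q=18
n=-2: not %3==0, s = 0-(-2) = 2; q=16
s*q = 2*16 = 32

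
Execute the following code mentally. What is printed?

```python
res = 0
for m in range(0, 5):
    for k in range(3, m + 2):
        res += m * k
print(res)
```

m=2,k=3: res = 0+6 = 6
m=3,k=3: res = 6+9 = 15
m=3,k=4: res = 15+12 = 27
m=4,k=3: res = 27+12 = 39
m=4,k=4: res = 39+16 = 55
m=4,k=5: res = 55+20 = 75

75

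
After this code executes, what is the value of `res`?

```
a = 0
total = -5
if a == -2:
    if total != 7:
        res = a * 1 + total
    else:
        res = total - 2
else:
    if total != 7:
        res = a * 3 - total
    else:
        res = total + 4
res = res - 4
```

a=0, total=-5
a == -2 is False; total != 7 is True
→ res = a * 3 - total = 5
res = 5-4 = 1

1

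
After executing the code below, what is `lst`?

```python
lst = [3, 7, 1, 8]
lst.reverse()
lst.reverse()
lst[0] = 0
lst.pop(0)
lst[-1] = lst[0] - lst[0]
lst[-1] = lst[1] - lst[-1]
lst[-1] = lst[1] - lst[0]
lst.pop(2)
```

[7, 1]

reverse → [8, 1, 7, 3]
reverse → [3, 7, 1, 8]
lst[0] = 0 → [0, 7, 1, 8]
pop(0) removes 0 → [7, 1, 8]
lst[-1] = lst[0]-lst[0] = 7-7 = 0 → [7, 1, 0]
lst[-1] = lst[1]-lst[-1] = 1-0 = 1 → [7, 1, 1]
lst[-1] = lst[1]-lst[0] = 1-7 = -6 → [7, 1, -6]
pop(2) removes -6 → [7, 1]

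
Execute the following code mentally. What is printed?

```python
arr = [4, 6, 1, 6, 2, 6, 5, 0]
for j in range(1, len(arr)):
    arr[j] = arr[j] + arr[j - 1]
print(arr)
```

[4, 10, 11, 17, 19, 25, 30, 30]

j=1: arr[1] = 6+4 = 10 → [4, 10, 1, 6, 2, 6, 5, 0]
j=2: arr[2] = 1+10 = 11 → [4, 10, 11, 6, 2, 6, 5, 0]
j=3: arr[3] = 6+11 = 17 → [4, 10, 11, 17, 2, 6, 5, 0]
j=4: arr[4] = 2+17 = 19 → [4, 10, 11, 17, 19, 6, 5, 0]
j=5: arr[5] = 6+19 = 25 → [4, 10, 11, 17, 19, 25, 5, 0]
j=6: arr[6] = 5+25 = 30 → [4, 10, 11, 17, 19, 25, 30, 0]
j=7: arr[7] = 0+30 = 30 → [4, 10, 11, 17, 19, 25, 30, 30]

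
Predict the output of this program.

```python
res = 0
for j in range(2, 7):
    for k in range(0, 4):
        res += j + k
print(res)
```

110

j=2,k=0: res = 0+2 = 2
j=2,k=1: res = 2+3 = 5
j=2,k=2: res = 5+4 = 9
j=2,k=3: res = 9+5 = 14
j=3,k=0: res = 14+3 = 17
j=3,k=1: res = 17+4 = 21
j=3,k=2: res = 21+5 = 26
j=3,k=3: res = 26+6 = 32
j=4,k=0: res = 32+4 = 36
j=4,k=1: res = 36+5 = 41
j=4,k=2: res = 41+6 = 47
j=4,k=3: res = 47+7 = 54
j=5,k=0: res = 54+5 = 59
j=5,k=1: res = 59+6 = 65
j=5,k=2: res = 65+7 = 72
j=5,k=3: res = 72+8 = 80
j=6,k=0: res = 80+6 = 86
j=6,k=1: res = 86+7 = 93
j=6,k=2: res = 93+8 = 101
j=6,k=3: res = 101+9 = 110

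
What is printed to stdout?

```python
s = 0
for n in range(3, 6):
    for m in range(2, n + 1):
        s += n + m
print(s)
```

66

n=3,m=2: s = 0+5 = 5
n=3,m=3: s = 5+6 = 11
n=4,m=2: s = 11+6 = 17
n=4,m=3: s = 17+7 = 24
n=4,m=4: s = 24+8 = 32
n=5,m=2: s = 32+7 = 39
n=5,m=3: s = 39+8 = 47
n=5,m=4: s = 47+9 = 56
n=5,m=5: s = 56+10 = 66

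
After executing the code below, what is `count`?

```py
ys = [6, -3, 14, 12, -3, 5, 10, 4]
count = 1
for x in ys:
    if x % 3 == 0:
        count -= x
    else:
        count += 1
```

-7

x=6: %3==0, count = 1-6 = -5
x=-3: %3==0, count = (-5)-(-3) = -2
x=14: not %3==0, count = (-2)+1 = -1
x=12: %3==0, count = (-1)-12 = -13
x=-3: %3==0, count = (-13)-(-3) = -10
x=5: not %3==0, count = (-10)+1 = -9
x=10: not %3==0, count = (-9)+1 = -8
x=4: not %3==0, count = (-8)+1 = -7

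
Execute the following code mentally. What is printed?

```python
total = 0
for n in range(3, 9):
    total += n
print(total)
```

33

n=3: total = 0+3 = 3
n=4: total = 3+4 = 7
n=5: total = 7+5 = 12
n=6: total = 12+6 = 18
n=7: total = 18+7 = 25
n=8: total = 25+8 = 33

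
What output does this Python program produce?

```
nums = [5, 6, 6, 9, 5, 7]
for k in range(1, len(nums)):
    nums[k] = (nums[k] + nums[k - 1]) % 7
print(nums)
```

k=1: nums[1] = (6+5)%7 = 4 → [5, 4, 6, 9, 5, 7]
k=2: nums[2] = (6+4)%7 = 3 → [5, 4, 3, 9, 5, 7]
k=3: nums[3] = (9+3)%7 = 5 → [5, 4, 3, 5, 5, 7]
k=4: nums[4] = (5+5)%7 = 3 → [5, 4, 3, 5, 3, 7]
k=5: nums[5] = (7+3)%7 = 3 → [5, 4, 3, 5, 3, 3]

[5, 4, 3, 5, 3, 3]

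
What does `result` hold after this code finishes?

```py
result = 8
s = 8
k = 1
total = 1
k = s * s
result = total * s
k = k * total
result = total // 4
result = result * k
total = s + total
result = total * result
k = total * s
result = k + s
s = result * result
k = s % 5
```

80

k = 8*8 = 64
result = 1*8 = 8
k = 64*1 = 64
result = 1//4 = 0
result = 0*64 = 0
total = 8+1 = 9
result = 9*0 = 0
k = 9*8 = 72
result = 72+8 = 80
s = 80*80 = 6400
k = 6400%5 = 0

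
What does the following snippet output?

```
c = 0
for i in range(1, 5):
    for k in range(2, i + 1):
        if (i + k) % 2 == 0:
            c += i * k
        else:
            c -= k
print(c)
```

32

i=2,k=2: even sum, c = 0+4 = 4
i=3,k=2: odd sum, c = 4-2 = 2
i=3,k=3: even sum, c = 2+9 = 11
i=4,k=2: even sum, c = 11+8 = 19
i=4,k=3: odd sum, c = 19-3 = 16
i=4,k=4: even sum, c = 16+16 = 32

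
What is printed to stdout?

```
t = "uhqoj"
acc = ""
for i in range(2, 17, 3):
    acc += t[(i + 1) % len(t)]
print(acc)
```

ohjqu

i=2: add t[3]='o' → 'o'
i=5: add t[1]='h' → 'oh'
i=8: add t[4]='j' → 'ohj'
i=11: add t[2]='q' → 'ohjq'
i=14: add t[0]='u' → 'ohjqu'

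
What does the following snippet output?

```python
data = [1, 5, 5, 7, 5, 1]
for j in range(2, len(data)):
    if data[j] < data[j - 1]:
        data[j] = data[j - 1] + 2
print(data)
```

[1, 5, 5, 7, 9, 11]

j=2: 5>=5, unchanged → [1, 5, 5, 7, 5, 1]
j=3: 7>=5, unchanged → [1, 5, 5, 7, 5, 1]
j=4: 5<7, data[4] = 7+2 = 9 → [1, 5, 5, 7, 9, 1]
j=5: 1<9, data[5] = 9+2 = 11 → [1, 5, 5, 7, 9, 11]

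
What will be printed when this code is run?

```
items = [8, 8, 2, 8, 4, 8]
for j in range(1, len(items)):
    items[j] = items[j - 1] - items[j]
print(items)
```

j=1: items[1] = 8-8 = 0 → [8, 0, 2, 8, 4, 8]
j=2: items[2] = 0-2 = -2 → [8, 0, -2, 8, 4, 8]
j=3: items[3] = (-2)-8 = -10 → [8, 0, -2, -10, 4, 8]
j=4: items[4] = (-10)-4 = -14 → [8, 0, -2, -10, -14, 8]
j=5: items[5] = (-14)-8 = -22 → [8, 0, -2, -10, -14, -22]

[8, 0, -2, -10, -14, -22]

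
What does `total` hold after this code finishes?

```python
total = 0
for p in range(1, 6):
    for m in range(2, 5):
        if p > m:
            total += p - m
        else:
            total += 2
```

p=1,m=2: not 1>2, total = 0+2 = 2
p=1,m=3: not 1>3, total = 2+2 = 4
p=1,m=4: not 1>4, total = 4+2 = 6
p=2,m=2: not 2>2, total = 6+2 = 8
p=2,m=3: not 2>3, total = 8+2 = 10
p=2,m=4: not 2>4, total = 10+2 = 12
p=3,m=2: 3>2, total = 12+1 = 13
p=3,m=3: not 3>3, total = 13+2 = 15
p=3,m=4: not 3>4, total = 15+2 = 17
p=4,m=2: 4>2, total = 17+2 = 19
p=4,m=3: 4>3, total = 19+1 = 20
p=4,m=4: not 4>4, total = 20+2 = 22
p=5,m=2: 5>2, total = 22+3 = 25
p=5,m=3: 5>3, total = 25+2 = 27
p=5,m=4: 5>4, total = 27+1 = 28

28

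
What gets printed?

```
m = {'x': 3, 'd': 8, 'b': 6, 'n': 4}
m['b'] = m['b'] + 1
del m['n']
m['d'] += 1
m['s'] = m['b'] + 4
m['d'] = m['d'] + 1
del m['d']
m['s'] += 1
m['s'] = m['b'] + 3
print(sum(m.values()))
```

20

m['b'] = m['b']+1 = 7 → {'x': 3, 'd': 8, 'b': 7, 'n': 4}
del 'n' → {'x': 3, 'd': 8, 'b': 7}
m['d'] = 8+1 = 9 → {'x': 3, 'd': 9, 'b': 7}
m['s'] = m['b']+4 = 11 → {'x': 3, 'd': 9, 'b': 7, 's': 11}
m['d'] = m['d']+1 = 10 → {'x': 3, 'd': 10, 'b': 7, 's': 11}
del 'd' → {'x': 3, 'b': 7, 's': 11}
m['s'] = 11+1 = 12 → {'x': 3, 'b': 7, 's': 12}
m['s'] = m['b']+3 = 10 → {'x': 3, 'b': 7, 's': 10}
sum of values = 20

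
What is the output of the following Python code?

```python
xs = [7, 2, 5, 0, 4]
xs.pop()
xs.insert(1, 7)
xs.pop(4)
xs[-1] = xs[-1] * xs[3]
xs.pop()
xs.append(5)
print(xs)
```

[7, 7, 2, 5]

pop() removes 4 → [7, 2, 5, 0]
insert 7 at 1 → [7, 7, 2, 5, 0]
pop(4) removes 0 → [7, 7, 2, 5]
xs[-1] = xs[-1]*xs[3] = 5*5 = 25 → [7, 7, 2, 25]
pop() removes 25 → [7, 7, 2]
append 5 → [7, 7, 2, 5]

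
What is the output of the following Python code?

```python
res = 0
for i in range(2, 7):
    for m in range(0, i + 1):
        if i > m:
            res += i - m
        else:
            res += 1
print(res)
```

i=2,m=0: 2>0, res = 0+2 = 2
i=2,m=1: 2>1, res = 2+1 = 3
i=2,m=2: not 2>2, res = 3+1 = 4
i=3,m=0: 3>0, res = 4+3 = 7
i=3,m=1: 3>1, res = 7+2 = 9
i=3,m=2: 3>2, res = 9+1 = 10
i=3,m=3: not 3>3, res = 10+1 = 11
i=4,m=0: 4>0, res = 11+4 = 15
i=4,m=1: 4>1, res = 15+3 = 18
i=4,m=2: 4>2, res = 18+2 = 20
i=4,m=3: 4>3, res = 20+1 = 21
i=4,m=4: not 4>4, res = 21+1 = 22
i=5,m=0: 5>0, res = 22+5 = 27
i=5,m=1: 5>1, res = 27+4 = 31
i=5,m=2: 5>2, res = 31+3 = 34
i=5,m=3: 5>3, res = 34+2 = 36
i=5,m=4: 5>4, res = 36+1 = 37
i=5,m=5: not 5>5, res = 37+1 = 38
i=6,m=0: 6>0, res = 38+6 = 44
i=6,m=1: 6>1, res = 44+5 = 49
i=6,m=2: 6>2, res = 49+4 = 53
i=6,m=3: 6>3, res = 53+3 = 56
i=6,m=4: 6>4, res = 56+2 = 58
i=6,m=5: 6>5, res = 58+1 = 59
i=6,m=6: not 6>6, res = 59+1 = 60

60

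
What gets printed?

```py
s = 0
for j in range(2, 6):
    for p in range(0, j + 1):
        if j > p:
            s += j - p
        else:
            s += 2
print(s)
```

42

j=2,p=0: 2>0, s = 0+2 = 2
j=2,p=1: 2>1, s = 2+1 = 3
j=2,p=2: not 2>2, s = 3+2 = 5
j=3,p=0: 3>0, s = 5+3 = 8
j=3,p=1: 3>1, s = 8+2 = 10
j=3,p=2: 3>2, s = 10+1 = 11
j=3,p=3: not 3>3, s = 11+2 = 13
j=4,p=0: 4>0, s = 13+4 = 17
j=4,p=1: 4>1, s = 17+3 = 20
j=4,p=2: 4>2, s = 20+2 = 22
j=4,p=3: 4>3, s = 22+1 = 23
j=4,p=4: not 4>4, s = 23+2 = 25
j=5,p=0: 5>0, s = 25+5 = 30
j=5,p=1: 5>1, s = 30+4 = 34
j=5,p=2: 5>2, s = 34+3 = 37
j=5,p=3: 5>3, s = 37+2 = 39
j=5,p=4: 5>4, s = 39+1 = 40
j=5,p=5: not 5>5, s = 40+2 = 42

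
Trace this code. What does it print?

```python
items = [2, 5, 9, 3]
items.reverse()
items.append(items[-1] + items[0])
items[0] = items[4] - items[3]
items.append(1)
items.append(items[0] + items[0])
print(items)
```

reverse → [3, 9, 5, 2]
append items[-1]+items[0] = 2+3 = 5 → [3, 9, 5, 2, 5]
items[0] = items[4]-items[3] = 5-2 = 3 → [3, 9, 5, 2, 5]
append 1 → [3, 9, 5, 2, 5, 1]
append items[0]+items[0] = 3+3 = 6 → [3, 9, 5, 2, 5, 1, 6]

[3, 9, 5, 2, 5, 1, 6]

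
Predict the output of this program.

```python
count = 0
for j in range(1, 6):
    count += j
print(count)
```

15

j=1: count = 0+1 = 1
j=2: count = 1+2 = 3
j=3: count = 3+3 = 6
j=4: count = 6+4 = 10
j=5: count = 10+5 = 15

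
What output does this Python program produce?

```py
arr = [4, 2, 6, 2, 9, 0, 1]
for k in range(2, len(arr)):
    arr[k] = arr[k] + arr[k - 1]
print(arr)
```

[4, 2, 8, 10, 19, 19, 20]

k=2: arr[2] = 6+2 = 8 → [4, 2, 8, 2, 9, 0, 1]
k=3: arr[3] = 2+8 = 10 → [4, 2, 8, 10, 9, 0, 1]
k=4: arr[4] = 9+10 = 19 → [4, 2, 8, 10, 19, 0, 1]
k=5: arr[5] = 0+19 = 19 → [4, 2, 8, 10, 19, 19, 1]
k=6: arr[6] = 1+19 = 20 → [4, 2, 8, 10, 19, 19, 20]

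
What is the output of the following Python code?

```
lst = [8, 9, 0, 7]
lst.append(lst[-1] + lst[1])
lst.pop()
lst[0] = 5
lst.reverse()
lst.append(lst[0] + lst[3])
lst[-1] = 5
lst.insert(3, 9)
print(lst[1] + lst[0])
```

append lst[-1]+lst[1] = 7+9 = 16 → [8, 9, 0, 7, 16]
pop() removes 16 → [8, 9, 0, 7]
lst[0] = 5 → [5, 9, 0, 7]
reverse → [7, 0, 9, 5]
append lst[0]+lst[3] = 7+5 = 12 → [7, 0, 9, 5, 12]
lst[-1] = 5 → [7, 0, 9, 5, 5]
insert 9 at 3 → [7, 0, 9, 9, 5, 5]
lst[1]+lst[0] = 0+7 = 7

7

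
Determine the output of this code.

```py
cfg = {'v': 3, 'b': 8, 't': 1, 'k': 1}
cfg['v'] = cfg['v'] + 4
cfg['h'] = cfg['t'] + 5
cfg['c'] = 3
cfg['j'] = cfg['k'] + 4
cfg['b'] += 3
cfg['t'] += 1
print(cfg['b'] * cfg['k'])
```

cfg['v'] = cfg['v']+4 = 7 → {'v': 7, 'b': 8, 't': 1, 'k': 1}
cfg['h'] = cfg['t']+5 = 6 → {'v': 7, 'b': 8, 't': 1, 'k': 1, 'h': 6}
cfg['c'] = 3 → {'v': 7, 'b': 8, 't': 1, 'k': 1, 'h': 6, 'c': 3}
cfg['j'] = cfg['k']+4 = 5 → {'v': 7, 'b': 8, 't': 1, 'k': 1, 'h': 6, 'c': 3, 'j': 5}
cfg['b'] = 8+3 = 11 → {'v': 7, 'b': 11, 't': 1, 'k': 1, 'h': 6, 'c': 3, 'j': 5}
cfg['t'] = 1+1 = 2 → {'v': 7, 'b': 11, 't': 2, 'k': 1, 'h': 6, 'c': 3, 'j': 5}
cfg['b']*cfg['k'] = 11*1 = 11

11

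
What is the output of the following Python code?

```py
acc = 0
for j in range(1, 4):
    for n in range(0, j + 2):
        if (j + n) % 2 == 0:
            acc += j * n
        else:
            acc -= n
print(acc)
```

5

j=1,n=0: odd sum, acc = 0-0 = 0
j=1,n=1: even sum, acc = 0+1 = 1
j=1,n=2: odd sum, acc = 1-2 = -1
j=2,n=0: even sum, acc = (-1)+0 = -1
j=2,n=1: odd sum, acc = (-1)-1 = -2
j=2,n=2: even sum, acc = (-2)+4 = 2
j=2,n=3: odd sum, acc = 2-3 = -1
j=3,n=0: odd sum, acc = (-1)-0 = -1
j=3,n=1: even sum, acc = (-1)+3 = 2
j=3,n=2: odd sum, acc = 2-2 = 0
j=3,n=3: even sum, acc = 0+9 = 9
j=3,n=4: odd sum, acc = 9-4 = 5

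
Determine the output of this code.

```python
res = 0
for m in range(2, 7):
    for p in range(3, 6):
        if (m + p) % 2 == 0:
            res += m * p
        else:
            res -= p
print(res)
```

80

m=2,p=3: odd sum, res = 0-3 = -3
m=2,p=4: even sum, res = (-3)+8 = 5
m=2,p=5: odd sum, res = 5-5 = 0
m=3,p=3: even sum, res = 0+9 = 9
m=3,p=4: odd sum, res = 9-4 = 5
m=3,p=5: even sum, res = 5+15 = 20
m=4,p=3: odd sum, res = 20-3 = 17
m=4,p=4: even sum, res = 17+16 = 33
m=4,p=5: odd sum, res = 33-5 = 28
m=5,p=3: even sum, res = 28+15 = 43
m=5,p=4: odd sum, res = 43-4 = 39
m=5,p=5: even sum, res = 39+25 = 64
m=6,p=3: odd sum, res = 64-3 = 61
m=6,p=4: even sum, res = 61+24 = 85
m=6,p=5: odd sum, res = 85-5 = 80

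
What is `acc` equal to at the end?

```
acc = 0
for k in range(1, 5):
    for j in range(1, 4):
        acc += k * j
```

60

k=1,j=1: acc = 0+1 = 1
k=1,j=2: acc = 1+2 = 3
k=1,j=3: acc = 3+3 = 6
k=2,j=1: acc = 6+2 = 8
k=2,j=2: acc = 8+4 = 12
k=2,j=3: acc = 12+6 = 18
k=3,j=1: acc = 18+3 = 21
k=3,j=2: acc = 21+6 = 27
k=3,j=3: acc = 27+9 = 36
k=4,j=1: acc = 36+4 = 40
k=4,j=2: acc = 40+8 = 48
k=4,j=3: acc = 48+12 = 60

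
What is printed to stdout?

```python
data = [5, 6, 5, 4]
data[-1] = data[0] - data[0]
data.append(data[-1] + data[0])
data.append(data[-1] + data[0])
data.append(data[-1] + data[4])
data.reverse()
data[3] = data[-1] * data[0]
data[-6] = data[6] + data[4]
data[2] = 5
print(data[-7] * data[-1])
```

75

data[-1] = data[0]-data[0] = 5-5 = 0 → [5, 6, 5, 0]
append data[-1]+data[0] = 0+5 = 5 → [5, 6, 5, 0, 5]
append data[-1]+data[0] = 5+5 = 10 → [5, 6, 5, 0, 5, 10]
append data[-1]+data[4] = 10+5 = 15 → [5, 6, 5, 0, 5, 10, 15]
reverse → [15, 10, 5, 0, 5, 6, 5]
data[3] = data[-1]*data[0] = 5*15 = 75 → [15, 10, 5, 75, 5, 6, 5]
data[-6] = data[6]+data[4] = 5+5 = 10 → [15, 10, 5, 75, 5, 6, 5]
data[2] = 5 → [15, 10, 5, 75, 5, 6, 5]
data[-7]*data[-1] = 15*5 = 75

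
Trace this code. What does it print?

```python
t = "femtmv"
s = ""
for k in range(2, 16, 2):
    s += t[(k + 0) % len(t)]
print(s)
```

k=2: add t[2]='m' → 'm'
k=4: add t[4]='m' → 'mm'
k=6: add t[0]='f' → 'mmf'
k=8: add t[2]='m' → 'mmfm'
k=10: add t[4]='m' → 'mmfmm'
k=12: add t[0]='f' → 'mmfmmf'
k=14: add t[2]='m' → 'mmfmmfm'

mmfmmfm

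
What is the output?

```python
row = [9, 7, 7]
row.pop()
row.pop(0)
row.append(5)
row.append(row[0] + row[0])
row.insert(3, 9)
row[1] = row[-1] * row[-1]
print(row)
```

pop() removes 7 → [9, 7]
pop(0) removes 9 → [7]
append 5 → [7, 5]
append row[0]+row[0] = 7+7 = 14 → [7, 5, 14]
insert 9 at 3 → [7, 5, 14, 9]
row[1] = row[-1]*row[-1] = 9*9 = 81 → [7, 81, 14, 9]

[7, 81, 14, 9]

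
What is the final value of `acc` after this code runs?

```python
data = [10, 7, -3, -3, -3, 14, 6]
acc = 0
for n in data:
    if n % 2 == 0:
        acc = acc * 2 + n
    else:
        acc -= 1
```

n=10: even, acc = 0*2+10 = 10
n=7: not even, acc = 10-1 = 9
n=-3: not even, acc = 9-1 = 8
n=-3: not even, acc = 8-1 = 7
n=-3: not even, acc = 7-1 = 6
n=14: even, acc = 6*2+14 = 26
n=6: even, acc = 26*2+6 = 58

58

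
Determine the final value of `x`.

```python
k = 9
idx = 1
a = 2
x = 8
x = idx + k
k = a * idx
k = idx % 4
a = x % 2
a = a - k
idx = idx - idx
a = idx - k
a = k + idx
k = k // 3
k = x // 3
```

10

x = 1+9 = 10
k = 2*1 = 2
k = 1%4 = 1
a = 10%2 = 0
a = 0-1 = -1
idx = 1-1 = 0
a = 0-1 = -1
a = 1+0 = 1
k = 1//3 = 0
k = 10//3 = 3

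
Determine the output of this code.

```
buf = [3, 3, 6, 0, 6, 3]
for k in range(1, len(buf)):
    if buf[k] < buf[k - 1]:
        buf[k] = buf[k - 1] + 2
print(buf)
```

[3, 3, 6, 8, 10, 12]

k=1: 3>=3, unchanged → [3, 3, 6, 0, 6, 3]
k=2: 6>=3, unchanged → [3, 3, 6, 0, 6, 3]
k=3: 0<6, buf[3] = 6+2 = 8 → [3, 3, 6, 8, 6, 3]
k=4: 6<8, buf[4] = 8+2 = 10 → [3, 3, 6, 8, 10, 3]
k=5: 3<10, buf[5] = 10+2 = 12 → [3, 3, 6, 8, 10, 12]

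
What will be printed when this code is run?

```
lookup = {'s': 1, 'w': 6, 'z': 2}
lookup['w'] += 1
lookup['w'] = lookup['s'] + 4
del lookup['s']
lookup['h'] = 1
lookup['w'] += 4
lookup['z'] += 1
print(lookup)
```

lookup['w'] = 6+1 = 7 → {'s': 1, 'w': 7, 'z': 2}
lookup['w'] = lookup['s']+4 = 5 → {'s': 1, 'w': 5, 'z': 2}
del 's' → {'w': 5, 'z': 2}
lookup['h'] = 1 → {'w': 5, 'z': 2, 'h': 1}
lookup['w'] = 5+4 = 9 → {'w': 9, 'z': 2, 'h': 1}
lookup['z'] = 2+1 = 3 → {'w': 9, 'z': 3, 'h': 1}

{'w': 9, 'z': 3, 'h': 1}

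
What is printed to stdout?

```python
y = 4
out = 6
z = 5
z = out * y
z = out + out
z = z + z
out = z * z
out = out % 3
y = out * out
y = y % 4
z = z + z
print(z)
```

z = 6*4 = 24
z = 6+6 = 12
z = 12+12 = 24
out = 24*24 = 576
out = 576%3 = 0
y = 0*0 = 0
y = 0%4 = 0
z = 24+24 = 48

48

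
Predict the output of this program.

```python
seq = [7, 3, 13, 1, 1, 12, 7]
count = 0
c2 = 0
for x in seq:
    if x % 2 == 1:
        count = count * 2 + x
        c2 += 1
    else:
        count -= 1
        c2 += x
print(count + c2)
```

405

x=7: odd, count = 0*2+7 = 7; c2=1
x=3: odd, count = 7*2+3 = 17; c2=2
x=13: odd, count = 17*2+13 = 47; c2=3
x=1: odd, count = 47*2+1 = 95; c2=4
x=1: odd, count = 95*2+1 = 191; c2=5
x=12: not odd, count = 191-1 = 190; c2=17
x=7: odd, count = 190*2+7 = 387; c2=18
count+c2 = 387+18 = 405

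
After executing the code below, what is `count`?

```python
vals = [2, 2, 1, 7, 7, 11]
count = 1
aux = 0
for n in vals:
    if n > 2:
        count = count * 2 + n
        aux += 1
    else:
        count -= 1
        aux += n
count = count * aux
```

296

n=2: not >2, count = 1-1 = 0; aux=2
n=2: not >2, count = 0-1 = -1; aux=4
n=1: not >2, count = (-1)-1 = -2; aux=5
n=7: >2, count = (-2)*2+7 = 3; aux=6
n=7: >2, count = 3*2+7 = 13; aux=7
n=11: >2, count = 13*2+11 = 37; aux=8
count*aux = 37*8 = 296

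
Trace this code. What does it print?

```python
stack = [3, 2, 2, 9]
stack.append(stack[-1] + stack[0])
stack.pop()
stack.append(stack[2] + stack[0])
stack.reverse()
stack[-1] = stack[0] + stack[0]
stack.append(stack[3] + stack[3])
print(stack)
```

[5, 9, 2, 2, 10, 4]

append stack[-1]+stack[0] = 9+3 = 12 → [3, 2, 2, 9, 12]
pop() removes 12 → [3, 2, 2, 9]
append stack[2]+stack[0] = 2+3 = 5 → [3, 2, 2, 9, 5]
reverse → [5, 9, 2, 2, 3]
stack[-1] = stack[0]+stack[0] = 5+5 = 10 → [5, 9, 2, 2, 10]
append stack[3]+stack[3] = 2+2 = 4 → [5, 9, 2, 2, 10, 4]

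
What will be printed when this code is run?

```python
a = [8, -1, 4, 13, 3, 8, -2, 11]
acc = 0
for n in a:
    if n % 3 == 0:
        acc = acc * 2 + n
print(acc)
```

n=8: not %3==0
n=-1: not %3==0
n=4: not %3==0
n=13: not %3==0
n=3: %3==0, acc = 0*2+3 = 3
n=8: not %3==0
n=-2: not %3==0
n=11: not %3==0

3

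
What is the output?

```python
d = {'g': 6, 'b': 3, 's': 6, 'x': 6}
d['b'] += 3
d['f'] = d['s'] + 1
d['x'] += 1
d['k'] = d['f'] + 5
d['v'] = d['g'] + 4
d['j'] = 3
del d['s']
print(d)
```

{'g': 6, 'b': 6, 'x': 7, 'f': 7, 'k': 12, 'v': 10, 'j': 3}

d['b'] = 3+3 = 6 → {'g': 6, 'b': 6, 's': 6, 'x': 6}
d['f'] = d['s']+1 = 7 → {'g': 6, 'b': 6, 's': 6, 'x': 6, 'f': 7}
d['x'] = 6+1 = 7 → {'g': 6, 'b': 6, 's': 6, 'x': 7, 'f': 7}
d['k'] = d['f']+5 = 12 → {'g': 6, 'b': 6, 's': 6, 'x': 7, 'f': 7, 'k': 12}
d['v'] = d['g']+4 = 10 → {'g': 6, 'b': 6, 's': 6, 'x': 7, 'f': 7, 'k': 12, 'v': 10}
d['j'] = 3 → {'g': 6, 'b': 6, 's': 6, 'x': 7, 'f': 7, 'k': 12, 'v': 10, 'j': 3}
del 's' → {'g': 6, 'b': 6, 'x': 7, 'f': 7, 'k': 12, 'v': 10, 'j': 3}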